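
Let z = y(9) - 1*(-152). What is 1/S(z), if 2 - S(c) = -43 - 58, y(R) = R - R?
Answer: 1/103 ≈ 0.0097087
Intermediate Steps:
y(R) = 0
z = 152 (z = 0 - 1*(-152) = 0 + 152 = 152)
S(c) = 103 (S(c) = 2 - (-43 - 58) = 2 - 1*(-101) = 2 + 101 = 103)
1/S(z) = 1/103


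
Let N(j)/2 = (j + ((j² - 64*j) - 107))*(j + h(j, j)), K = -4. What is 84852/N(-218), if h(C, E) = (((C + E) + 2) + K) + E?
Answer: -21213/26722987 ≈ -0.00079381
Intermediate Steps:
h(C, E) = -2 + C + 2*E (h(C, E) = (((C + E) + 2) - 4) + E = ((2 + C + E) - 4) + E = (-2 + C + E) + E = -2 + C + 2*E)
N(j) = 2*(-2 + 4*j)*(-107 + j² - 63*j) (N(j) = 2*((j + ((j² - 64*j) - 107))*(j + (-2 + j + 2*j))) = 2*((j + (-107 + j² - 64*j))*(j + (-2 + 3*j))) = 2*((-107 + j² - 63*j)*(-2 + 4*j)) = 2*((-2 + 4*j)*(-107 + j² - 63*j)) = 2*(-2 + 4*j)*(-107 + j² - 63*j))
84852/N(-218) = 84852/(428 - 604*(-218) - 508*(-218)² + 8*(-218)³) = 84852/(428 + 131672 - 508*47524 + 8*(-10360232)) = 84852/(428 + 131672 - 24142192 - 82881856) = 84852/(-106891948) = 84852*(-1/106891948) = -21213/26722987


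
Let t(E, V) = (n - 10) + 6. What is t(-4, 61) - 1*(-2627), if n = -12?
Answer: 2611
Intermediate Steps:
t(E, V) = -16 (t(E, V) = (-12 - 10) + 6 = -22 + 6 = -16)
t(-4, 61) - 1*(-2627) = -16 - 1*(-2627) = -16 + 2627 = 2611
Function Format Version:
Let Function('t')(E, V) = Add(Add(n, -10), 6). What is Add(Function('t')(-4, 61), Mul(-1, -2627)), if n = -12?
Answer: 2611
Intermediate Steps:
Function('t')(E, V) = -16 (Function('t')(E, V) = Add(Add(-12, -10), 6) = Add(-22, 6) = -16)
Add(Function('t')(-4, 61), Mul(-1, -2627)) = Add(-16, Mul(-1, -2627)) = Add(-16, 2627) = 2611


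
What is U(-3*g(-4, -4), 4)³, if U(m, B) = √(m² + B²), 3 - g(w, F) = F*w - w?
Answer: 2617*√2617 ≈ 1.3388e+5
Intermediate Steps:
g(w, F) = 3 + w - F*w (g(w, F) = 3 - (F*w - w) = 3 - (-w + F*w) = 3 + (w - F*w) = 3 + w - F*w)
U(m, B) = √(B² + m²)
U(-3*g(-4, -4), 4)³ = (√(4² + (-3*(3 - 4 - 1*(-4)*(-4)))²))³ = (√(16 + (-3*(3 - 4 - 16))²))³ = (√(16 + (-3*(-17))²))³ = (√(16 + 51²))³ = (√(16 + 2601))³ = (√2617)³ = 2617*√2617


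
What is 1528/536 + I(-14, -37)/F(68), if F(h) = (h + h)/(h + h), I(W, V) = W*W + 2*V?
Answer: 8365/67 ≈ 124.85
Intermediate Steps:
I(W, V) = W² + 2*V
F(h) = 1 (F(h) = (2*h)/((2*h)) = (2*h)*(1/(2*h)) = 1)
1528/536 + I(-14, -37)/F(68) = 1528/536 + ((-14)² + 2*(-37))/1 = 1528*(1/536) + (196 - 74)*1 = 191/67 + 122*1 = 191/67 + 122 = 8365/67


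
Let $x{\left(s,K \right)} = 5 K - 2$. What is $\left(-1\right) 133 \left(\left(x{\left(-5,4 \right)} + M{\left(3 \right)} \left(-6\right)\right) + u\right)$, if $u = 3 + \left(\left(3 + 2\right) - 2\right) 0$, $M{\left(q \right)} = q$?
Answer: $-399$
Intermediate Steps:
$x{\left(s,K \right)} = -2 + 5 K$
$u = 3$ ($u = 3 + \left(5 - 2\right) 0 = 3 + 3 \cdot 0 = 3 + 0 = 3$)
$\left(-1\right) 133 \left(\left(x{\left(-5,4 \right)} + M{\left(3 \right)} \left(-6\right)\right) + u\right) = \left(-1\right) 133 \left(\left(\left(-2 + 5 \cdot 4\right) + 3 \left(-6\right)\right) + 3\right) = - 133 \left(\left(\left(-2 + 20\right) - 18\right) + 3\right) = - 133 \left(\left(18 - 18\right) + 3\right) = - 133 \left(0 + 3\right) = \left(-133\right) 3 = -399$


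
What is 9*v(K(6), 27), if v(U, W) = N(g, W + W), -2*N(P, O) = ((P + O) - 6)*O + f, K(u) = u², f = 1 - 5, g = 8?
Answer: -13590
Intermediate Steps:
f = -4
N(P, O) = 2 - O*(-6 + O + P)/2 (N(P, O) = -(((P + O) - 6)*O - 4)/2 = -(((O + P) - 6)*O - 4)/2 = -((-6 + O + P)*O - 4)/2 = -(O*(-6 + O + P) - 4)/2 = -(-4 + O*(-6 + O + P))/2 = 2 - O*(-6 + O + P)/2)
v(U, W) = 2 - 2*W - 2*W² (v(U, W) = 2 + 3*(W + W) - (W + W)²/2 - ½*(W + W)*8 = 2 + 3*(2*W) - 4*W²/2 - ½*2*W*8 = 2 + 6*W - 2*W² - 8*W = 2 - 2*W - 2*W²)
9*v(K(6), 27) = 9*(2 - 2*27 - 2*27²) = 9*(2 - 54 - 2*729) = 9*(2 - 54 - 1458) = 9*(-1510) = -13590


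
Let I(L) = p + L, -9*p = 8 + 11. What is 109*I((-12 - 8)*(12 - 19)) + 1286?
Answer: 146843/9 ≈ 16316.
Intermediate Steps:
p = -19/9 (p = -(8 + 11)/9 = -1/9*19 = -19/9 ≈ -2.1111)
I(L) = -19/9 + L
109*I((-12 - 8)*(12 - 19)) + 1286 = 109*(-19/9 + (-12 - 8)*(12 - 19)) + 1286 = 109*(-19/9 - 20*(-7)) + 1286 = 109*(-19/9 + 140) + 1286 = 109*(1241/9) + 1286 = 135269/9 + 1286 = 146843/9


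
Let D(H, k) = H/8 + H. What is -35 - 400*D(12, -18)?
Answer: -5435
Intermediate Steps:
D(H, k) = 9*H/8 (D(H, k) = H*(⅛) + H = H/8 + H = 9*H/8)
-35 - 400*D(12, -18) = -35 - 450*12 = -35 - 400*27/2 = -35 - 5400 = -5435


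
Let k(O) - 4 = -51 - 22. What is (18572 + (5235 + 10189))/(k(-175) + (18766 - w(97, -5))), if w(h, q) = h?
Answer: 2833/1550 ≈ 1.8277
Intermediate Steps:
k(O) = -69 (k(O) = 4 + (-51 - 22) = 4 - 73 = -69)
(18572 + (5235 + 10189))/(k(-175) + (18766 - w(97, -5))) = (18572 + (5235 + 10189))/(-69 + (18766 - 1*97)) = (18572 + 15424)/(-69 + (18766 - 97)) = 33996/(-69 + 18669) = 33996/18600 = 33996*(1/18600) = 2833/1550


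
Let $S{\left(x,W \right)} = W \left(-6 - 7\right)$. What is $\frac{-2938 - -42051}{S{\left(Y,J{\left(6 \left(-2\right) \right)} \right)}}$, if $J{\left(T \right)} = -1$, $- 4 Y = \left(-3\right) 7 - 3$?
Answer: $\frac{39113}{13} \approx 3008.7$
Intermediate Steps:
$Y = 6$ ($Y = - \frac{\left(-3\right) 7 - 3}{4} = - \frac{-21 - 3}{4} = \left(- \frac{1}{4}\right) \left(-24\right) = 6$)
$S{\left(x,W \right)} = - 13 W$ ($S{\left(x,W \right)} = W \left(-13\right) = - 13 W$)
$\frac{-2938 - -42051}{S{\left(Y,J{\left(6 \left(-2\right) \right)} \right)}} = \frac{-2938 - -42051}{\left(-13\right) \left(-1\right)} = \frac{-2938 + 42051}{13} = 39113 \cdot \frac{1}{13} = \frac{39113}{13}$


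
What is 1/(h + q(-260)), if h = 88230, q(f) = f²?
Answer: 1/155830 ≈ 6.4172e-6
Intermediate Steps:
1/(h + q(-260)) = 1/(88230 + (-260)²) = 1/(88230 + 67600) = 1/155830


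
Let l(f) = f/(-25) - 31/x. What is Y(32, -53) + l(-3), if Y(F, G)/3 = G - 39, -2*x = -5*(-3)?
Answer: -20381/75 ≈ -271.75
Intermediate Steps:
x = -15/2 (x = -(-5)*(-3)/2 = -1/2*15 = -15/2 ≈ -7.5000)
l(f) = 62/15 - f/25 (l(f) = f/(-25) - 31/(-15/2) = f*(-1/25) - 31*(-2/15) = -f/25 + 62/15 = 62/15 - f/25)
Y(F, G) = -117 + 3*G (Y(F, G) = 3*(G - 39) = 3*(-39 + G) = -117 + 3*G)
Y(32, -53) + l(-3) = (-117 + 3*(-53)) + (62/15 - 1/25*(-3)) = (-117 - 159) + (62/15 + 3/25) = -276 + 319/75 = -20381/75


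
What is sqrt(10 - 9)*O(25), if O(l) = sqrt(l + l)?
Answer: 5*sqrt(2) ≈ 7.0711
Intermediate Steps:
O(l) = sqrt(2)*sqrt(l) (O(l) = sqrt(2*l) = sqrt(2)*sqrt(l))
sqrt(10 - 9)*O(25) = sqrt(10 - 9)*(sqrt(2)*sqrt(25)) = sqrt(1)*(sqrt(2)*5) = 1*(5*sqrt(2)) = 5*sqrt(2)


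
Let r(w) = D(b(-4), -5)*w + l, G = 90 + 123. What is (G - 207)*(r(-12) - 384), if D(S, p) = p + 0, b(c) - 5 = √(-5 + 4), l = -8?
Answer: -1992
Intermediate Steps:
b(c) = 5 + I (b(c) = 5 + √(-5 + 4) = 5 + √(-1) = 5 + I)
G = 213
D(S, p) = p
r(w) = -8 - 5*w (r(w) = -5*w - 8 = -8 - 5*w)
(G - 207)*(r(-12) - 384) = (213 - 207)*((-8 - 5*(-12)) - 384) = 6*((-8 + 60) - 384) = 6*(52 - 384) = 6*(-332) = -1992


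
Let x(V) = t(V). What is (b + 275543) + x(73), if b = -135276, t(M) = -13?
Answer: 140254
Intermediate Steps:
x(V) = -13
(b + 275543) + x(73) = (-135276 + 275543) - 13 = 140267 - 13 = 140254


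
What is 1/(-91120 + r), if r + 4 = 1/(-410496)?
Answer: -410496/37406037505 ≈ -1.0974e-5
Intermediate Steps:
r = -1641985/410496 (r = -4 + 1/(-410496) = -4 - 1/410496 = -1641985/410496 ≈ -4.0000)
1/(-91120 + r) = 1/(-91120 - 1641985/410496) = 1/(-37406037505/410496) = -410496/37406037505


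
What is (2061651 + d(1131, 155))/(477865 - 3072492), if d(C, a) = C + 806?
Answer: -2063588/2594627 ≈ -0.79533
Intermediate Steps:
d(C, a) = 806 + C
(2061651 + d(1131, 155))/(477865 - 3072492) = (2061651 + (806 + 1131))/(477865 - 3072492) = (2061651 + 1937)/(-2594627) = 2063588*(-1/2594627) = -2063588/2594627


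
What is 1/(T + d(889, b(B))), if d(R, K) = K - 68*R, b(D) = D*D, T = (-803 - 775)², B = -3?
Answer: 1/2429641 ≈ 4.1158e-7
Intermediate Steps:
T = 2490084 (T = (-1578)² = 2490084)
b(D) = D²
1/(T + d(889, b(B))) = 1/(2490084 + ((-3)² - 68*889)) = 1/(2490084 + (9 - 60452)) = 1/(2490084 - 60443) = 1/2429641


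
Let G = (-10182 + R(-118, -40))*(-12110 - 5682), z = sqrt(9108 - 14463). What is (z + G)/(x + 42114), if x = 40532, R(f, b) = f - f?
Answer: 90579072/41323 + 3*I*sqrt(595)/82646 ≈ 2192.0 + 0.00088544*I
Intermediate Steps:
R(f, b) = 0
z = 3*I*sqrt(595) (z = sqrt(-5355) = 3*I*sqrt(595) ≈ 73.178*I)
G = 181158144 (G = (-10182 + 0)*(-12110 - 5682) = -10182*(-17792) = 181158144)
(z + G)/(x + 42114) = (3*I*sqrt(595) + 181158144)/(40532 + 42114) = (181158144 + 3*I*sqrt(595))/82646 = (181158144 + 3*I*sqrt(595))*(1/82646) = 90579072/41323 + 3*I*sqrt(595)/82646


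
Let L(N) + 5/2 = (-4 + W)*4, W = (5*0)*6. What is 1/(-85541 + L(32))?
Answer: -2/171119 ≈ -1.1688e-5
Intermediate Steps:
W = 0 (W = 0*6 = 0)
L(N) = -37/2 (L(N) = -5/2 + (-4 + 0)*4 = -5/2 - 4*4 = -5/2 - 16 = -37/2)
1/(-85541 + L(32)) = 1/(-85541 - 37/2) = 1/(-171119/2) = -2/171119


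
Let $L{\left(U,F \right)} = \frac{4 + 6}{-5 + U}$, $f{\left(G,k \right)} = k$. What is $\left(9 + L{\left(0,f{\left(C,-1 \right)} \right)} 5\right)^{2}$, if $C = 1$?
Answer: $1$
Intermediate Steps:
$L{\left(U,F \right)} = \frac{10}{-5 + U}$
$\left(9 + L{\left(0,f{\left(C,-1 \right)} \right)} 5\right)^{2} = \left(9 + \frac{10}{-5 + 0} \cdot 5\right)^{2} = \left(9 + \frac{10}{-5} \cdot 5\right)^{2} = \left(9 + 10 \left(- \frac{1}{5}\right) 5\right)^{2} = \left(9 - 10\right)^{2} = \left(-1\right)^{2} = 1$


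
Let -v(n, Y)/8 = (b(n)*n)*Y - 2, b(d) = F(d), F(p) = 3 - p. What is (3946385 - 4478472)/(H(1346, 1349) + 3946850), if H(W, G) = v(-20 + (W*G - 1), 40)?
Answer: -532087/1055001885575666 ≈ -5.0435e-10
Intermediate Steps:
b(d) = 3 - d
v(n, Y) = 16 - 8*Y*n*(3 - n) (v(n, Y) = -8*(((3 - n)*n)*Y - 2) = -8*((n*(3 - n))*Y - 2) = -8*(Y*n*(3 - n) - 2) = -8*(-2 + Y*n*(3 - n)) = 16 - 8*Y*n*(3 - n))
H(W, G) = 16 + 320*(-24 + G*W)*(-21 + G*W) (H(W, G) = 16 + 8*40*(-20 + (W*G - 1))*(-3 + (-20 + (W*G - 1))) = 16 + 8*40*(-20 + (G*W - 1))*(-3 + (-20 + (G*W - 1))) = 16 + 8*40*(-20 + (-1 + G*W))*(-3 + (-20 + (-1 + G*W))) = 16 + 8*40*(-21 + G*W)*(-3 + (-21 + G*W)) = 16 + 8*40*(-21 + G*W)*(-24 + G*W) = 16 + 320*(-24 + G*W)*(-21 + G*W))
(3946385 - 4478472)/(H(1346, 1349) + 3946850) = (3946385 - 4478472)/((16 + 320*(-24 + 1349*1346)*(-21 + 1349*1346)) + 3946850) = -532087/((16 + 320*(-24 + 1815754)*(-21 + 1815754)) + 3946850) = -532087/((16 + 320*1815730*1815733) + 3946850) = -532087/((16 + 1055001881628800) + 3946850) = -532087/(1055001881628816 + 3946850) = -532087/1055001885575666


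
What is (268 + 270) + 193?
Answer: 731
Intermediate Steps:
(268 + 270) + 193 = 538 + 193 = 731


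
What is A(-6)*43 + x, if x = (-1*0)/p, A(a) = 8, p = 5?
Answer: 344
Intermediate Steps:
x = 0 (x = -1*0/5 = 0*(1/5) = 0)
A(-6)*43 + x = 8*43 + 0 = 344 + 0 = 344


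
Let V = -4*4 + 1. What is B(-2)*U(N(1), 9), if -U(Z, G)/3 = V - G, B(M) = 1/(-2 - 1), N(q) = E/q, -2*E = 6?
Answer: -24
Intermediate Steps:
E = -3 (E = -½*6 = -3)
N(q) = -3/q
B(M) = -⅓ (B(M) = 1/(-3) = -⅓)
V = -15 (V = -16 + 1 = -15)
U(Z, G) = 45 + 3*G (U(Z, G) = -3*(-15 - G) = 45 + 3*G)
B(-2)*U(N(1), 9) = -(45 + 3*9)/3 = -(45 + 27)/3 = -⅓*72 = -24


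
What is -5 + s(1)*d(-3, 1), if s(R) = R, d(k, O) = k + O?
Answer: -7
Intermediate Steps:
d(k, O) = O + k
-5 + s(1)*d(-3, 1) = -5 + 1*(1 - 3) = -5 + 1*(-2) = -5 - 2 = -7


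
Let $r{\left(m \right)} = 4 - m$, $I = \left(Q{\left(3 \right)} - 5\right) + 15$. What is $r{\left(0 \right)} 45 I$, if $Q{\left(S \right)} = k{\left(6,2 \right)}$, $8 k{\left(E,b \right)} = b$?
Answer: $1845$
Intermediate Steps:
$k{\left(E,b \right)} = \frac{b}{8}$
$Q{\left(S \right)} = \frac{1}{4}$ ($Q{\left(S \right)} = \frac{1}{8} \cdot 2 = \frac{1}{4}$)
$I = \frac{41}{4}$ ($I = \left(\frac{1}{4} - 5\right) + 15 = - \frac{19}{4} + 15 = \frac{41}{4} \approx 10.25$)
$r{\left(0 \right)} 45 I = \left(4 - 0\right) 45 \cdot \frac{41}{4} = \left(4 + 0\right) 45 \cdot \frac{41}{4} = 4 \cdot 45 \cdot \frac{41}{4} = 180 \cdot \frac{41}{4} = 1845$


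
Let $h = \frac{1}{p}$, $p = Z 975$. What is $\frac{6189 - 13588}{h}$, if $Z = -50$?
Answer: $360701250$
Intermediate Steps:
$p = -48750$ ($p = \left(-50\right) 975 = -48750$)
$h = - \frac{1}{48750}$ ($h = \frac{1}{-48750} = - \frac{1}{48750} \approx -2.0513 \cdot 10^{-5}$)
$\frac{6189 - 13588}{h} = \frac{6189 - 13588}{- \frac{1}{48750}} = \left(-7399\right) \left(-48750\right) = 360701250$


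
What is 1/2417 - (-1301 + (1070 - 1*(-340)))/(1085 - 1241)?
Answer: 263609/377052 ≈ 0.69913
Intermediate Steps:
1/2417 - (-1301 + (1070 - 1*(-340)))/(1085 - 1241) = 1/2417 - (-1301 + (1070 + 340))/(-156) = 1/2417 - (-1301 + 1410)*(-1)/156 = 1/2417 - 109*(-1)/156 = 1/2417 - 1*(-109/156) = 1/2417 + 109/156 = 263609/377052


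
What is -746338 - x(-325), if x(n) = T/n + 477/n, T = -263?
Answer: -242559636/325 ≈ -7.4634e+5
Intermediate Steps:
x(n) = 214/n (x(n) = -263/n + 477/n = 214/n)
-746338 - x(-325) = -746338 - 214/(-325) = -746338 - 214*(-1)/325 = -746338 - 1*(-214/325) = -746338 + 214/325 = -242559636/325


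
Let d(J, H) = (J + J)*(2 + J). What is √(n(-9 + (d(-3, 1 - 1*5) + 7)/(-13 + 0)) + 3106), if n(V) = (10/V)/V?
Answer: √310610/10 ≈ 55.732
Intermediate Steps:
d(J, H) = 2*J*(2 + J) (d(J, H) = (2*J)*(2 + J) = 2*J*(2 + J))
n(V) = 10/V²
√(n(-9 + (d(-3, 1 - 1*5) + 7)/(-13 + 0)) + 3106) = √(10/(-9 + (2*(-3)*(2 - 3) + 7)/(-13 + 0))² + 3106) = √(10/(-9 + (2*(-3)*(-1) + 7)/(-13))² + 3106) = √(10/(-9 + (6 + 7)*(-1/13))² + 3106) = √(10/(-9 + 13*(-1/13))² + 3106) = √(10/(-9 - 1)² + 3106) = √(10/(-10)² + 3106) = √(10*(1/100) + 3106) = √(⅒ + 3106) = √(31061/10) = √310610/10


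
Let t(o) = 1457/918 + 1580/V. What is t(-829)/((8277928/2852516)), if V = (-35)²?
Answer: 461432258837/465447196620 ≈ 0.99137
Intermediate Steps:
V = 1225
t(o) = 647053/224910 (t(o) = 1457/918 + 1580/1225 = 1457*(1/918) + 1580*(1/1225) = 1457/918 + 316/245 = 647053/224910)
t(-829)/((8277928/2852516)) = 647053/(224910*((8277928/2852516))) = 647053/(224910*((8277928*(1/2852516)))) = 647053/(224910*(2069482/713129)) = (647053/224910)*(713129/2069482) = 461432258837/465447196620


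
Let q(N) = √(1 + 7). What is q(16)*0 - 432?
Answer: -432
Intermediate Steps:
q(N) = 2*√2 (q(N) = √8 = 2*√2)
q(16)*0 - 432 = (2*√2)*0 - 432 = 0 - 432 = -432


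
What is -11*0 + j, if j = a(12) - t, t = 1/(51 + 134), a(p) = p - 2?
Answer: 1849/185 ≈ 9.9946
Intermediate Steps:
a(p) = -2 + p
t = 1/185 ≈ 0.0054054
j = 1849/185 (j = (-2 + 12) - 1*1/185 = 10 - 1/185 = 1849/185 ≈ 9.9946)
-11*0 + j = -11*0 + 1849/185 = 0 + 1849/185 = 1849/185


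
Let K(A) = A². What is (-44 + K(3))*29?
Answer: -1015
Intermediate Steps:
(-44 + K(3))*29 = (-44 + 3²)*29 = (-44 + 9)*29 = -35*29 = -1015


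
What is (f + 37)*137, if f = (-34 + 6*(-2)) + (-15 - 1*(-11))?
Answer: -1781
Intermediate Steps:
f = -50 (f = (-34 - 12) + (-15 + 11) = -46 - 4 = -50)
(f + 37)*137 = (-50 + 37)*137 = -13*137 = -1781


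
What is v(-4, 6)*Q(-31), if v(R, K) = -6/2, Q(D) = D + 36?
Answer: -15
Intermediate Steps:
Q(D) = 36 + D
v(R, K) = -3 (v(R, K) = -6*½ = -3)
v(-4, 6)*Q(-31) = -3*(36 - 31) = -3*5 = -15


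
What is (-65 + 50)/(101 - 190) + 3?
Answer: 282/89 ≈ 3.1685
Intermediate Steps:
(-65 + 50)/(101 - 190) + 3 = -15/(-89) + 3 = -15*(-1/89) + 3 = 15/89 + 3 = 282/89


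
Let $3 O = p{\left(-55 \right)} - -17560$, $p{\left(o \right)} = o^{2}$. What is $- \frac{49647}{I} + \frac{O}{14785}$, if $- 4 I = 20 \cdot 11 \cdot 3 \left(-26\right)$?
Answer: $- \frac{10839913}{975810} \approx -11.109$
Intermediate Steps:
$I = 4290$ ($I = - \frac{20 \cdot 11 \cdot 3 \left(-26\right)}{4} = - \frac{20 \cdot 33 \left(-26\right)}{4} = - \frac{660 \left(-26\right)}{4} = \left(- \frac{1}{4}\right) \left(-17160\right) = 4290$)
$O = \frac{20585}{3}$ ($O = \frac{\left(-55\right)^{2} - -17560}{3} = \frac{3025 + 17560}{3} = \frac{1}{3} \cdot 20585 = \frac{20585}{3} \approx 6861.7$)
$- \frac{49647}{I} + \frac{O}{14785} = - \frac{49647}{4290} + \frac{20585}{3 \cdot 14785} = \left(-49647\right) \frac{1}{4290} + \frac{20585}{3} \cdot \frac{1}{14785} = - \frac{1273}{110} + \frac{4117}{8871} = - \frac{10839913}{975810}$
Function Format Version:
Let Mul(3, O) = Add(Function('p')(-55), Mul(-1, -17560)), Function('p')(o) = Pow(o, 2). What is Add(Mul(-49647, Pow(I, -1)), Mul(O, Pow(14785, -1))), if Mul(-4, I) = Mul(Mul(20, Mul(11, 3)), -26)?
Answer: Rational(-10839913, 975810) ≈ -11.109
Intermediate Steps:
I = 4290 (I = Mul(Rational(-1, 4), Mul(Mul(20, Mul(11, 3)), -26)) = Mul(Rational(-1, 4), Mul(Mul(20, 33), -26)) = Mul(Rational(-1, 4), Mul(660, -26)) = Mul(Rational(-1, 4), -17160) = 4290)
O = Rational(20585, 3) (O = Mul(Rational(1, 3), Add(Pow(-55, 2), Mul(-1, -17560))) = Mul(Rational(1, 3), Add(3025, 17560)) = Mul(Rational(1, 3), 20585) = Rational(20585, 3) ≈ 6861.7)
Add(Mul(-49647, Pow(I, -1)), Mul(O, Pow(14785, -1))) = Add(Mul(-49647, Pow(4290, -1)), Mul(Rational(20585, 3), Pow(14785, -1))) = Add(Mul(-49647, Rational(1, 4290)), Mul(Rational(20585, 3), Rational(1, 14785))) = Add(Rational(-1273, 110), Rational(4117, 8871)) = Rational(-10839913, 975810)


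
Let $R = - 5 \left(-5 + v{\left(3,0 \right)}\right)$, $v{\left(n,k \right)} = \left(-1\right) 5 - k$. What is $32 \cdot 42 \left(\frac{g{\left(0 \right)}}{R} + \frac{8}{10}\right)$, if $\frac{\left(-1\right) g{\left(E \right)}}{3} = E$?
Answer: $\frac{5376}{5} \approx 1075.2$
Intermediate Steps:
$v{\left(n,k \right)} = -5 - k$
$R = 50$ ($R = - 5 \left(-5 - 5\right) = \left(-5\right) \left(-10\right) = 50$)
$g{\left(E \right)} = - 3 E$
$32 \cdot 42 \left(\frac{g{\left(0 \right)}}{R} + \frac{8}{10}\right) = 32 \cdot 42 \left(\frac{\left(-3\right) 0}{50} + \frac{8}{10}\right) = 1344 \left(0 \cdot \frac{1}{50} + 8 \cdot \frac{1}{10}\right) = 1344 \left(0 + \frac{4}{5}\right) = 1344 \cdot \frac{4}{5} = \frac{5376}{5}$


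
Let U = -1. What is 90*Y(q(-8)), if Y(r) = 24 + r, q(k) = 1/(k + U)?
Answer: 2150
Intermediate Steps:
q(k) = 1/(-1 + k) (q(k) = 1/(k - 1) = 1/(-1 + k))
90*Y(q(-8)) = 90*(24 + 1/(-1 - 8)) = 90*(24 + 1/(-9)) = 90*(24 - ⅑) = 90*(215/9) = 2150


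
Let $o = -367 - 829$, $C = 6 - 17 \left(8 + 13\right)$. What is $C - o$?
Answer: $845$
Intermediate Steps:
$C = -351$ ($C = 6 - 357 = -351$)
$o = -1196$ ($o = -367 - 829 = -1196$)
$C - o = -351 - -1196 = -351 + 1196 = 845$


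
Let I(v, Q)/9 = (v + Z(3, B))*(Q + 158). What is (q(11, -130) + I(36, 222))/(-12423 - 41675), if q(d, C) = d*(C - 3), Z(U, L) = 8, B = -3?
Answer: -13547/4918 ≈ -2.7546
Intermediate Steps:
q(d, C) = d*(-3 + C)
I(v, Q) = 9*(8 + v)*(158 + Q) (I(v, Q) = 9*((v + 8)*(Q + 158)) = 9*((8 + v)*(158 + Q)) = 9*(8 + v)*(158 + Q))
(q(11, -130) + I(36, 222))/(-12423 - 41675) = (11*(-3 - 130) + (11376 + 72*222 + 1422*36 + 9*222*36))/(-12423 - 41675) = (11*(-133) + (11376 + 15984 + 51192 + 71928))/(-54098) = (-1463 + 150480)*(-1/54098) = 149017*(-1/54098) = -13547/4918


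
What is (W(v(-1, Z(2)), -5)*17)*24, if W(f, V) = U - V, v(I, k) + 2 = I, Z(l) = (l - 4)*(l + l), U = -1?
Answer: 1632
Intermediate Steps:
Z(l) = 2*l*(-4 + l) (Z(l) = (-4 + l)*(2*l) = 2*l*(-4 + l))
v(I, k) = -2 + I
W(f, V) = -1 - V
(W(v(-1, Z(2)), -5)*17)*24 = ((-1 - 1*(-5))*17)*24 = ((-1 + 5)*17)*24 = (4*17)*24 = 68*24 = 1632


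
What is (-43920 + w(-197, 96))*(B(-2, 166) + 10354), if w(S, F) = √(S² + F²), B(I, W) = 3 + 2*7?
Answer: -455494320 + 51855*√1921 ≈ -4.5322e+8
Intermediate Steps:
B(I, W) = 17 (B(I, W) = 3 + 14 = 17)
w(S, F) = √(F² + S²)
(-43920 + w(-197, 96))*(B(-2, 166) + 10354) = (-43920 + √(96² + (-197)²))*(17 + 10354) = (-43920 + √(9216 + 38809))*10371 = (-43920 + √48025)*10371 = (-43920 + 5*√1921)*10371 = -455494320 + 51855*√1921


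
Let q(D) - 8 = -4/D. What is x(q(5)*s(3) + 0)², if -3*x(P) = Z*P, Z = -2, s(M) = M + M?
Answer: 20736/25 ≈ 829.44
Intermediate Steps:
q(D) = 8 - 4/D
s(M) = 2*M
x(P) = 2*P/3 (x(P) = -(-2)*P/3 = 2*P/3)
x(q(5)*s(3) + 0)² = (2*((8 - 4/5)*(2*3) + 0)/3)² = (2*((8 - 4*⅕)*6 + 0)/3)² = (2*((8 - ⅘)*6 + 0)/3)² = (2*((36/5)*6 + 0)/3)² = (2*(216/5 + 0)/3)² = ((⅔)*(216/5))² = (144/5)² = 20736/25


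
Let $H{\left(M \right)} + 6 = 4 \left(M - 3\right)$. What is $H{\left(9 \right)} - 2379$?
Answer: $-2361$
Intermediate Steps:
$H{\left(M \right)} = -18 + 4 M$ ($H{\left(M \right)} = -6 + 4 \left(M - 3\right) = -6 + 4 \left(-3 + M\right) = -6 + \left(-12 + 4 M\right) = -18 + 4 M$)
$H{\left(9 \right)} - 2379 = \left(-18 + 4 \cdot 9\right) - 2379 = \left(-18 + 36\right) - 2379 = 18 - 2379 = -2361$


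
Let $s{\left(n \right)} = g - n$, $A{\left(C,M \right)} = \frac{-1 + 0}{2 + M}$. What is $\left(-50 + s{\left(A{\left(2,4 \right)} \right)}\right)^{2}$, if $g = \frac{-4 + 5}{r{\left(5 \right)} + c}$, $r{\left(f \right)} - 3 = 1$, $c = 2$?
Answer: $\frac{22201}{9} \approx 2466.8$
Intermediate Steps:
$r{\left(f \right)} = 4$ ($r{\left(f \right)} = 3 + 1 = 4$)
$A{\left(C,M \right)} = - \frac{1}{2 + M}$
$g = \frac{1}{6}$ ($g = \frac{-4 + 5}{4 + 2} = 1 \cdot \frac{1}{6} = \frac{1}{6} \approx 0.16667$)
$s{\left(n \right)} = \frac{1}{6} - n$
$\left(-50 + s{\left(A{\left(2,4 \right)} \right)}\right)^{2} = \left(-50 + \left(\frac{1}{6} - - \frac{1}{2 + 4}\right)\right)^{2} = \left(-50 + \left(\frac{1}{6} - - \frac{1}{6}\right)\right)^{2} = \left(-50 + \left(\frac{1}{6} + \frac{1}{6}\right)\right)^{2} = \left(-50 + \frac{1}{3}\right)^{2} = \left(- \frac{149}{3}\right)^{2} = \frac{22201}{9}$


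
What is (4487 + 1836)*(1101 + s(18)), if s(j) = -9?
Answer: 6904716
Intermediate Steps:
(4487 + 1836)*(1101 + s(18)) = (4487 + 1836)*(1101 - 9) = 6323*1092 = 6904716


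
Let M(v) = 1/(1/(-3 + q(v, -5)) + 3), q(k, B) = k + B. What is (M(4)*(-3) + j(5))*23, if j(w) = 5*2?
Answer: 2254/11 ≈ 204.91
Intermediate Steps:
q(k, B) = B + k
j(w) = 10
M(v) = 1/(3 + 1/(-8 + v)) (M(v) = 1/(1/(-3 + (-5 + v)) + 3) = 1/(1/(-8 + v) + 3) = 1/(3 + 1/(-8 + v)))
(M(4)*(-3) + j(5))*23 = (((-8 + 4)/(-23 + 3*4))*(-3) + 10)*23 = ((-4/(-23 + 12))*(-3) + 10)*23 = ((-4/(-11))*(-3) + 10)*23 = (-1/11*(-4)*(-3) + 10)*23 = ((4/11)*(-3) + 10)*23 = (-12/11 + 10)*23 = (98/11)*23 = 2254/11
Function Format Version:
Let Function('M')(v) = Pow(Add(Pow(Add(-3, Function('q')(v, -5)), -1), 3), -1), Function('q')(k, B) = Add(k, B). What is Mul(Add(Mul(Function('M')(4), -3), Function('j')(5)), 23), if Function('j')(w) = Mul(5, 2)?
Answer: Rational(2254, 11) ≈ 204.91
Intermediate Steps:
Function('q')(k, B) = Add(B, k)
Function('j')(w) = 10
Function('M')(v) = Pow(Add(3, Pow(Add(-8, v), -1)), -1) (Function('M')(v) = Pow(Add(Pow(Add(-3, Add(-5, v)), -1), 3), -1) = Pow(Add(Pow(Add(-8, v), -1), 3), -1) = Pow(Add(3, Pow(Add(-8, v), -1)), -1))
Mul(Add(Mul(Function('M')(4), -3), Function('j')(5)), 23) = Mul(Add(Mul(Mul(Pow(Add(-23, Mul(3, 4)), -1), Add(-8, 4)), -3), 10), 23) = Mul(Add(Mul(Mul(Pow(Add(-23, 12), -1), -4), -3), 10), 23) = Mul(Add(Mul(Mul(Pow(-11, -1), -4), -3), 10), 23) = Mul(Add(Mul(Mul(Rational(-1, 11), -4), -3), 10), 23) = Mul(Add(Mul(Rational(4, 11), -3), 10), 23) = Mul(Add(Rational(-12, 11), 10), 23) = Mul(Rational(98, 11), 23) = Rational(2254, 11)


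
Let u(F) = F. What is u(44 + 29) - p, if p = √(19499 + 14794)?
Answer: 73 - √34293 ≈ -112.18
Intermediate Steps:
p = √34293 ≈ 185.18
u(44 + 29) - p = (44 + 29) - √34293 = 73 - √34293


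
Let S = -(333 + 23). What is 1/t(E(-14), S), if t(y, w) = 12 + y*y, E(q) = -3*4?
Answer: 1/156 ≈ 0.0064103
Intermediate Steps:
S = -356 (S = -1*356 = -356)
E(q) = -12
t(y, w) = 12 + y**2
1/t(E(-14), S) = 1/(12 + (-12)**2) = 1/(12 + 144) = 1/156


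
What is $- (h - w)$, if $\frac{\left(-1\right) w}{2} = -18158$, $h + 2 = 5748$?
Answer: $30570$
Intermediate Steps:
$h = 5746$ ($h = -2 + 5748 = 5746$)
$w = 36316$ ($w = \left(-2\right) \left(-18158\right) = 36316$)
$- (h - w) = - (5746 - 36316) = \left(-1\right) \left(-30570\right) = 30570$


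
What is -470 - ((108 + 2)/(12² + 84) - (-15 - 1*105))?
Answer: -67315/114 ≈ -590.48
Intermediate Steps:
-470 - ((108 + 2)/(12² + 84) - (-15 - 1*105)) = -470 - (110/(144 + 84) - (-15 - 105)) = -470 - (110/228 - 1*(-120)) = -470 - (110*(1/228) + 120) = -470 - (55/114 + 120) = -470 - 1*13735/114 = -470 - 13735/114 = -67315/114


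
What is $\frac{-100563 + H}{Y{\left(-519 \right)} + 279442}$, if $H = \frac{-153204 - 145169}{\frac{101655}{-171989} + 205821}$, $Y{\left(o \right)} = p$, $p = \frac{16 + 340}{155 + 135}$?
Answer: $- \frac{516180497318558455}{1434335340687778152} \approx -0.35987$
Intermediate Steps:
$p = \frac{178}{145}$ ($p = \frac{356}{290} = 356 \cdot \frac{1}{290} = \frac{178}{145} \approx 1.2276$)
$Y{\left(o \right)} = \frac{178}{145}$
$H = - \frac{51316873897}{35398846314}$ ($H = - \frac{298373}{101655 \left(- \frac{1}{171989}\right) + 205821} = - \frac{298373}{- \frac{101655}{171989} + 205821} = - \frac{298373}{\frac{35398846314}{171989}} = \left(-298373\right) \frac{171989}{35398846314} = - \frac{51316873897}{35398846314} \approx -1.4497$)
$\frac{-100563 + H}{Y{\left(-519 \right)} + 279442} = \frac{-100563 - \frac{51316873897}{35398846314}}{\frac{178}{145} + 279442} = - \frac{3559865498748679}{35398846314 \cdot \frac{40519268}{145}} = \left(- \frac{3559865498748679}{35398846314}\right) \frac{145}{40519268} = - \frac{516180497318558455}{1434335340687778152}$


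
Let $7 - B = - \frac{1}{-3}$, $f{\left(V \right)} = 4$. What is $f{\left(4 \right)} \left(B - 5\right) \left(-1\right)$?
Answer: $- \frac{20}{3} \approx -6.6667$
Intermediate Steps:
$B = \frac{20}{3}$ ($B = 7 - - \frac{1}{-3} = 7 - \left(-1\right) \left(- \frac{1}{3}\right) = 7 - \frac{1}{3} = \frac{20}{3} \approx 6.6667$)
$f{\left(4 \right)} \left(B - 5\right) \left(-1\right) = 4 \left(\frac{20}{3} - 5\right) \left(-1\right) = 4 \cdot \frac{5}{3} \left(-1\right) = \frac{20}{3} \left(-1\right) = - \frac{20}{3}$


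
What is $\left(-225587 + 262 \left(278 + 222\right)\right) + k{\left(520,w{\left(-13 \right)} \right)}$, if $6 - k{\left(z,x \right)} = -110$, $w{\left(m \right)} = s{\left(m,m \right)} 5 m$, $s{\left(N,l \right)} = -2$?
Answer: $-94471$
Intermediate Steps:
$w{\left(m \right)} = - 10 m$ ($w{\left(m \right)} = \left(-2\right) 5 m = - 10 m$)
$k{\left(z,x \right)} = 116$ ($k{\left(z,x \right)} = 6 - -110 = 6 + 110 = 116$)
$\left(-225587 + 262 \left(278 + 222\right)\right) + k{\left(520,w{\left(-13 \right)} \right)} = \left(-225587 + 262 \left(278 + 222\right)\right) + 116 = \left(-225587 + 262 \cdot 500\right) + 116 = \left(-225587 + 131000\right) + 116 = -94587 + 116 = -94471$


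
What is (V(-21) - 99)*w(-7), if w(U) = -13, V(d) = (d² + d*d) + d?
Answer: -9906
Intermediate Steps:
V(d) = d + 2*d² (V(d) = (d² + d²) + d = 2*d² + d = d + 2*d²)
(V(-21) - 99)*w(-7) = (-21*(1 + 2*(-21)) - 99)*(-13) = (-21*(1 - 42) - 99)*(-13) = (-21*(-41) - 99)*(-13) = (861 - 99)*(-13) = 762*(-13) = -9906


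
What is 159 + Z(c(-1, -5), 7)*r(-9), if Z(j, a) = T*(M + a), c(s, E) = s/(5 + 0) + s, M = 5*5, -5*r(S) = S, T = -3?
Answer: -69/5 ≈ -13.800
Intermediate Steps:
r(S) = -S/5
M = 25
c(s, E) = 6*s/5 (c(s, E) = s/5 + s = 6*s/5)
Z(j, a) = -75 - 3*a (Z(j, a) = -3*(25 + a) = -75 - 3*a)
159 + Z(c(-1, -5), 7)*r(-9) = 159 + (-75 - 3*7)*(-1/5*(-9)) = 159 + (-75 - 21)*(9/5) = 159 - 96*9/5 = 159 - 864/5 = -69/5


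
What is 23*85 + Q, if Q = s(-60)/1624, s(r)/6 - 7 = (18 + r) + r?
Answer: 1587175/812 ≈ 1954.6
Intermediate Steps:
s(r) = 150 + 12*r (s(r) = 42 + 6*((18 + r) + r) = 42 + 6*(18 + 2*r) = 42 + (108 + 12*r) = 150 + 12*r)
Q = -285/812 (Q = (150 + 12*(-60))/1624 = (150 - 720)*(1/1624) = -570*1/1624 = -285/812 ≈ -0.35099)
23*85 + Q = 23*85 - 285/812 = 1955 - 285/812 = 1587175/812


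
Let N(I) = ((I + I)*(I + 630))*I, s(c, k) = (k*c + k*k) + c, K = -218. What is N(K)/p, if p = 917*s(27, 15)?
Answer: 39159776/602469 ≈ 64.999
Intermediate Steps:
s(c, k) = c + k² + c*k (s(c, k) = (c*k + k²) + c = (k² + c*k) + c = c + k² + c*k)
p = 602469 (p = 917*(27 + 15² + 27*15) = 917*(27 + 225 + 405) = 917*657 = 602469)
N(I) = 2*I²*(630 + I) (N(I) = ((2*I)*(630 + I))*I = (2*I*(630 + I))*I = 2*I²*(630 + I))
N(K)/p = (2*(-218)²*(630 - 218))/602469 = (2*47524*412)*(1/602469) = 39159776*(1/602469) = 39159776/602469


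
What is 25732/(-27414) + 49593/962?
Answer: 667394159/13186134 ≈ 50.613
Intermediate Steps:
25732/(-27414) + 49593/962 = 25732*(-1/27414) + 49593*(1/962) = -12866/13707 + 49593/962 = 667394159/13186134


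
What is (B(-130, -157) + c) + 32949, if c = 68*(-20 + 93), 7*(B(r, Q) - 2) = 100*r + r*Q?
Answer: 272815/7 ≈ 38974.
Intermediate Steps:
B(r, Q) = 2 + 100*r/7 + Q*r/7 (B(r, Q) = 2 + (100*r + r*Q)/7 = 2 + (100*r + Q*r)/7 = 2 + (100*r/7 + Q*r/7) = 2 + 100*r/7 + Q*r/7)
c = 4964 (c = 68*73 = 4964)
(B(-130, -157) + c) + 32949 = ((2 + (100/7)*(-130) + (1/7)*(-157)*(-130)) + 4964) + 32949 = ((2 - 13000/7 + 20410/7) + 4964) + 32949 = (7424/7 + 4964) + 32949 = 42172/7 + 32949 = 272815/7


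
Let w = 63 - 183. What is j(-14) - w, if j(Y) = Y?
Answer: 106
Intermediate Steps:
w = -120
j(-14) - w = -14 - 1*(-120) = -14 + 120 = 106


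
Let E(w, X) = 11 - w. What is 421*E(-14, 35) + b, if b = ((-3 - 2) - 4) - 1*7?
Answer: 10509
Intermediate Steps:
b = -16 (b = (-5 - 4) - 7 = -9 - 7 = -16)
421*E(-14, 35) + b = 421*(11 - 1*(-14)) - 16 = 421*(11 + 14) - 16 = 421*25 - 16 = 10525 - 16 = 10509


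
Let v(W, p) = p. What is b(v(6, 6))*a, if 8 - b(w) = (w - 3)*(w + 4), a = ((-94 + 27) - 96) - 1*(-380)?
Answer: -4774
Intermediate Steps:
a = 217 (a = (-67 - 96) + 380 = -163 + 380 = 217)
b(w) = 8 - (-3 + w)*(4 + w) (b(w) = 8 - (w - 3)*(w + 4) = 8 - (-3 + w)*(4 + w))
b(v(6, 6))*a = (20 - 1*6 - 1*6²)*217 = (20 - 6 - 1*36)*217 = (20 - 6 - 36)*217 = -22*217 = -4774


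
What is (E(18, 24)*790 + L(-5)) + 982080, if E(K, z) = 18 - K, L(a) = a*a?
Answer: 982105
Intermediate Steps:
L(a) = a**2
(E(18, 24)*790 + L(-5)) + 982080 = ((18 - 1*18)*790 + (-5)**2) + 982080 = ((18 - 18)*790 + 25) + 982080 = (0*790 + 25) + 982080 = (0 + 25) + 982080 = 25 + 982080 = 982105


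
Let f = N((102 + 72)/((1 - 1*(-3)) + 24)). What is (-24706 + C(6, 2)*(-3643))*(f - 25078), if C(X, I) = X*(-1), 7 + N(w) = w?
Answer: 499970672/7 ≈ 7.1424e+7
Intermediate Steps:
N(w) = -7 + w
f = -11/14 (f = -7 + (102 + 72)/((1 - 1*(-3)) + 24) = -7 + 174/((1 + 3) + 24) = -7 + 174/(4 + 24) = -7 + 174/28 = -7 + 174*(1/28) = -7 + 87/14 = -11/14 ≈ -0.78571)
C(X, I) = -X
(-24706 + C(6, 2)*(-3643))*(f - 25078) = (-24706 - 1*6*(-3643))*(-11/14 - 25078) = (-24706 - 6*(-3643))*(-351103/14) = (-24706 + 21858)*(-351103/14) = -2848*(-351103/14) = 499970672/7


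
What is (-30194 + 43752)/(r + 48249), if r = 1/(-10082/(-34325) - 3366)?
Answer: 1566326834344/5574104068807 ≈ 0.28100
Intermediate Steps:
r = -34325/115527868 (r = 1/(-10082*(-1/34325) - 3366) = 1/(10082/34325 - 3366) = 1/(-115527868/34325) = -34325/115527868 ≈ -0.00029711)
(-30194 + 43752)/(r + 48249) = (-30194 + 43752)/(-34325/115527868 + 48249) = 13558/(5574104068807/115527868) = 13558*(115527868/5574104068807) = 1566326834344/5574104068807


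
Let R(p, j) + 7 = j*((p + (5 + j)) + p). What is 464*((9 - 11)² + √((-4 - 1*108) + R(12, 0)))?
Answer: 1856 + 464*I*√119 ≈ 1856.0 + 5061.6*I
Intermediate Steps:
R(p, j) = -7 + j*(5 + j + 2*p) (R(p, j) = -7 + j*((p + (5 + j)) + p) = -7 + j*((5 + j + p) + p) = -7 + j*(5 + j + 2*p))
464*((9 - 11)² + √((-4 - 1*108) + R(12, 0))) = 464*((9 - 11)² + √((-4 - 1*108) + (-7 + 0² + 5*0 + 2*0*12))) = 464*((-2)² + √((-4 - 108) + (-7 + 0 + 0 + 0))) = 464*(4 + √(-112 - 7)) = 464*(4 + √(-119)) = 464*(4 + I*√119) = 1856 + 464*I*√119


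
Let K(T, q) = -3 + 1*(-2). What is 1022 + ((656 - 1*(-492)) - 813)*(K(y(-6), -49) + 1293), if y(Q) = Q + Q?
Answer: 432502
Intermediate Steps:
y(Q) = 2*Q
K(T, q) = -5 (K(T, q) = -3 - 2 = -5)
1022 + ((656 - 1*(-492)) - 813)*(K(y(-6), -49) + 1293) = 1022 + ((656 - 1*(-492)) - 813)*(-5 + 1293) = 1022 + ((656 + 492) - 813)*1288 = 1022 + (1148 - 813)*1288 = 1022 + 335*1288 = 1022 + 431480 = 432502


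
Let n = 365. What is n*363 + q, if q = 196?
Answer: 132691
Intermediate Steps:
n*363 + q = 365*363 + 196 = 132495 + 196 = 132691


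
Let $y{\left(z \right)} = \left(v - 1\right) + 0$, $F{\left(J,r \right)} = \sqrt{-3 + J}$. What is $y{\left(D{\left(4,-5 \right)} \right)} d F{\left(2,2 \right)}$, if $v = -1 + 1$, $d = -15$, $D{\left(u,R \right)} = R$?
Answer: $15 i \approx 15.0 i$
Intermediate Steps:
$v = 0$
$y{\left(z \right)} = -1$ ($y{\left(z \right)} = \left(0 - 1\right) + 0 = -1 + 0 = -1$)
$y{\left(D{\left(4,-5 \right)} \right)} d F{\left(2,2 \right)} = \left(-1\right) \left(-15\right) \sqrt{-3 + 2} = 15 \sqrt{-1} = 15 i$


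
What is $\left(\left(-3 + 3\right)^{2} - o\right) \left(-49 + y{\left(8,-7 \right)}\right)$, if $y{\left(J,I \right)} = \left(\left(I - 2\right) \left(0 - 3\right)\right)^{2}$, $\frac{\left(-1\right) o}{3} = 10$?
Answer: $20400$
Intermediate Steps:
$o = -30$ ($o = \left(-3\right) 10 = -30$)
$y{\left(J,I \right)} = \left(6 - 3 I\right)^{2}$ ($y{\left(J,I \right)} = \left(\left(-2 + I\right) \left(-3\right)\right)^{2} = \left(6 - 3 I\right)^{2}$)
$\left(\left(-3 + 3\right)^{2} - o\right) \left(-49 + y{\left(8,-7 \right)}\right) = \left(\left(-3 + 3\right)^{2} - -30\right) \left(-49 + 9 \left(-2 - 7\right)^{2}\right) = \left(0^{2} + 30\right) \left(-49 + 9 \left(-9\right)^{2}\right) = \left(0 + 30\right) \left(-49 + 9 \cdot 81\right) = 30 \left(-49 + 729\right) = 30 \cdot 680 = 20400$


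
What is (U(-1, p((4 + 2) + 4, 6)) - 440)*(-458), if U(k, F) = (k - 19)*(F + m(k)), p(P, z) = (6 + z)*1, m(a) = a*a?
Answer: 320600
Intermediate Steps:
m(a) = a²
p(P, z) = 6 + z
U(k, F) = (-19 + k)*(F + k²) (U(k, F) = (k - 19)*(F + k²) = (-19 + k)*(F + k²))
(U(-1, p((4 + 2) + 4, 6)) - 440)*(-458) = (((-1)³ - 19*(6 + 6) - 19*(-1)² + (6 + 6)*(-1)) - 440)*(-458) = ((-1 - 19*12 - 19*1 + 12*(-1)) - 440)*(-458) = ((-1 - 228 - 19 - 12) - 440)*(-458) = (-260 - 440)*(-458) = -700*(-458) = 320600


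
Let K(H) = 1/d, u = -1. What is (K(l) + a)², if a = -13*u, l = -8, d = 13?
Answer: 28900/169 ≈ 171.01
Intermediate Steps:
a = 13 (a = -13*(-1) = 13)
K(H) = 1/13
(K(l) + a)² = (1/13 + 13)² = (170/13)² = 28900/169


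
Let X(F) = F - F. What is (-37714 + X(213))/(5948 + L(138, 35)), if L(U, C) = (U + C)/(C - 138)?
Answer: -35638/5619 ≈ -6.3424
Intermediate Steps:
L(U, C) = (C + U)/(-138 + C)
X(F) = 0
(-37714 + X(213))/(5948 + L(138, 35)) = (-37714 + 0)/(5948 + (35 + 138)/(-138 + 35)) = -37714/(5948 + 173/(-103)) = -37714/(5948 - 1/103*173) = -37714/(5948 - 173/103) = -37714/612471/103 = -37714*103/612471 = -35638/5619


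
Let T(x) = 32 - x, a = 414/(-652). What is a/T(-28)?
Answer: -69/6520 ≈ -0.010583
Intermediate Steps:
a = -207/326 (a = 414*(-1/652) = -207/326 ≈ -0.63497)
a/T(-28) = -207/(326*(32 - 1*(-28))) = -207/(326*(32 + 28)) = -207/326/60 = -207/326*1/60 = -69/6520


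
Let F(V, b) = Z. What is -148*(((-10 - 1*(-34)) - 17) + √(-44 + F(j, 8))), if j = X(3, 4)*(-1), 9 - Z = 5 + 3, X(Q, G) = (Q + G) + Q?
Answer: -1036 - 148*I*√43 ≈ -1036.0 - 970.5*I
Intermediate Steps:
X(Q, G) = G + 2*Q (X(Q, G) = (G + Q) + Q = G + 2*Q)
Z = 1 (Z = 9 - (5 + 3) = 9 - 1*8 = 9 - 8 = 1)
j = -10 (j = (4 + 2*3)*(-1) = (4 + 6)*(-1) = 10*(-1) = -10)
F(V, b) = 1
-148*(((-10 - 1*(-34)) - 17) + √(-44 + F(j, 8))) = -148*(((-10 - 1*(-34)) - 17) + √(-44 + 1)) = -148*(((-10 + 34) - 17) + √(-43)) = -148*((24 - 17) + I*√43) = -148*(7 + I*√43) = -1036 - 148*I*√43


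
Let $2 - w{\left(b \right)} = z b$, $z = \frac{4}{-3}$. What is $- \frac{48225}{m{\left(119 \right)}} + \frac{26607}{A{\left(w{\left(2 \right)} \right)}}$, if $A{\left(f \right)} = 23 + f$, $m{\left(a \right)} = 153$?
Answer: $\frac{2736646}{4233} \approx 646.5$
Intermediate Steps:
$z = - \frac{4}{3}$ ($z = 4 \left(- \frac{1}{3}\right) = - \frac{4}{3} \approx -1.3333$)
$w{\left(b \right)} = 2 + \frac{4 b}{3}$ ($w{\left(b \right)} = 2 - - \frac{4 b}{3} = 2 + \frac{4 b}{3}$)
$- \frac{48225}{m{\left(119 \right)}} + \frac{26607}{A{\left(w{\left(2 \right)} \right)}} = - \frac{48225}{153} + \frac{26607}{23 + \left(2 + \frac{4}{3} \cdot 2\right)} = \left(-48225\right) \frac{1}{153} + \frac{26607}{23 + \left(2 + \frac{8}{3}\right)} = - \frac{16075}{51} + \frac{26607}{23 + \frac{14}{3}} = - \frac{16075}{51} + \frac{26607}{\frac{83}{3}} = - \frac{16075}{51} + 26607 \cdot \frac{3}{83} = - \frac{16075}{51} + \frac{79821}{83} = \frac{2736646}{4233}$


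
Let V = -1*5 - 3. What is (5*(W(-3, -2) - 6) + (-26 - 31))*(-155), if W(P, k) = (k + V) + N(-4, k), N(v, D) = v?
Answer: 24335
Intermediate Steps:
V = -8 (V = -5 - 3 = -8)
W(P, k) = -12 + k (W(P, k) = (k - 8) - 4 = (-8 + k) - 4 = -12 + k)
(5*(W(-3, -2) - 6) + (-26 - 31))*(-155) = (5*((-12 - 2) - 6) + (-26 - 31))*(-155) = (5*(-14 - 6) - 57)*(-155) = (5*(-20) - 57)*(-155) = (-100 - 57)*(-155) = -157*(-155) = 24335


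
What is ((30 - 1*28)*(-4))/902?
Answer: -4/451 ≈ -0.0088692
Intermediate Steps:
((30 - 1*28)*(-4))/902 = ((30 - 28)*(-4))*(1/902) = (2*(-4))*(1/902) = -8*1/902 = -4/451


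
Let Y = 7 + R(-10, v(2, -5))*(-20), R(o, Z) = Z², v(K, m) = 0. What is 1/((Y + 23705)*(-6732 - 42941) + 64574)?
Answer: -1/1177781602 ≈ -8.4905e-10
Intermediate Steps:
Y = 7 (Y = 7 + 0²*(-20) = 7 + 0*(-20) = 7 + 0 = 7)
1/((Y + 23705)*(-6732 - 42941) + 64574) = 1/((7 + 23705)*(-6732 - 42941) + 64574) = 1/(23712*(-49673) + 64574) = 1/(-1177846176 + 64574) = 1/(-1177781602) = -1/1177781602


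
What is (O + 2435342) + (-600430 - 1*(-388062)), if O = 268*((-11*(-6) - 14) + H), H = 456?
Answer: 2359118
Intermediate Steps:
O = 136144 (O = 268*((-11*(-6) - 14) + 456) = 268*((66 - 14) + 456) = 268*(52 + 456) = 268*508 = 136144)
(O + 2435342) + (-600430 - 1*(-388062)) = (136144 + 2435342) + (-600430 - 1*(-388062)) = 2571486 + (-600430 + 388062) = 2571486 - 212368 = 2359118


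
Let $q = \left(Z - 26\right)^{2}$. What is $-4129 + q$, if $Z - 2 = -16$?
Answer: $-2529$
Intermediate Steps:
$Z = -14$ ($Z = 2 - 16 = -14$)
$q = 1600$ ($q = \left(-14 - 26\right)^{2} = \left(-40\right)^{2} = 1600$)
$-4129 + q = -4129 + 1600 = -2529$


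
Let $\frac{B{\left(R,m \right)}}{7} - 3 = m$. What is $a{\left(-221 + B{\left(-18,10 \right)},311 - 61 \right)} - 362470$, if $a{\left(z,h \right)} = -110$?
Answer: $-362580$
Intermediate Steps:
$B{\left(R,m \right)} = 21 + 7 m$
$a{\left(-221 + B{\left(-18,10 \right)},311 - 61 \right)} - 362470 = -110 - 362470 = -362580$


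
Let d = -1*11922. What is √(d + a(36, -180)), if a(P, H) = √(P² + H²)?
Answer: √(-11922 + 36*√26) ≈ 108.34*I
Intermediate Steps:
a(P, H) = √(H² + P²)
d = -11922
√(d + a(36, -180)) = √(-11922 + √((-180)² + 36²)) = √(-11922 + √(32400 + 1296)) = √(-11922 + √33696) = √(-11922 + 36*√26)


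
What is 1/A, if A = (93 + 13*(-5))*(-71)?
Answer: -1/1988 ≈ -0.00050302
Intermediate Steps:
A = -1988 (A = (93 - 65)*(-71) = 28*(-71) = -1988)
1/A = 1/(-1988) = -1/1988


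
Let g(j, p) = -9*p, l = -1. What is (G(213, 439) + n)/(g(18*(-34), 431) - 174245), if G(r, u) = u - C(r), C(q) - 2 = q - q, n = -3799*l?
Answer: -1059/44531 ≈ -0.023781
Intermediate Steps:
n = 3799 (n = -3799*(-1) = 3799)
C(q) = 2 (C(q) = 2 + (q - q) = 2 + 0 = 2)
G(r, u) = -2 + u (G(r, u) = u - 1*2 = u - 2 = -2 + u)
(G(213, 439) + n)/(g(18*(-34), 431) - 174245) = ((-2 + 439) + 3799)/(-9*431 - 174245) = (437 + 3799)/(-3879 - 174245) = 4236/(-178124) = 4236*(-1/178124) = -1059/44531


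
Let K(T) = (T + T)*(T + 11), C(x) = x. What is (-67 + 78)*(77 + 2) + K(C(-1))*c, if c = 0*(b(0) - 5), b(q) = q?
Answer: 869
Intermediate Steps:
K(T) = 2*T*(11 + T) (K(T) = (2*T)*(11 + T) = 2*T*(11 + T))
c = 0 (c = 0*(0 - 5) = 0*(-5) = 0)
(-67 + 78)*(77 + 2) + K(C(-1))*c = (-67 + 78)*(77 + 2) + (2*(-1)*(11 - 1))*0 = 11*79 + (2*(-1)*10)*0 = 869 - 20*0 = 869 + 0 = 869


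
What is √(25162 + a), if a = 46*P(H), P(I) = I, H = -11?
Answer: 4*√1541 ≈ 157.02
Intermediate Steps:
a = -506 (a = 46*(-11) = -506)
√(25162 + a) = √(25162 - 506) = √24656 = 4*√1541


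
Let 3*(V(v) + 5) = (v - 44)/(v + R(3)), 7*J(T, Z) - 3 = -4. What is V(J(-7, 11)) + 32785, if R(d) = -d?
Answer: 721263/22 ≈ 32785.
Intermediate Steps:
J(T, Z) = -⅐ (J(T, Z) = 3/7 + (⅐)*(-4) = 3/7 - 4/7 = -⅐)
V(v) = -5 + (-44 + v)/(3*(-3 + v)) (V(v) = -5 + ((v - 44)/(v - 1*3))/3 = -5 + ((-44 + v)/(v - 3))/3 = -5 + ((-44 + v)/(-3 + v))/3 = -5 + (-44 + v)/(3*(-3 + v)))
V(J(-7, 11)) + 32785 = (1 - 14*(-⅐))/(3*(-3 - ⅐)) + 32785 = (1 + 2)/(3*(-22/7)) + 32785 = (⅓)*(-7/22)*3 + 32785 = -7/22 + 32785 = 721263/22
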